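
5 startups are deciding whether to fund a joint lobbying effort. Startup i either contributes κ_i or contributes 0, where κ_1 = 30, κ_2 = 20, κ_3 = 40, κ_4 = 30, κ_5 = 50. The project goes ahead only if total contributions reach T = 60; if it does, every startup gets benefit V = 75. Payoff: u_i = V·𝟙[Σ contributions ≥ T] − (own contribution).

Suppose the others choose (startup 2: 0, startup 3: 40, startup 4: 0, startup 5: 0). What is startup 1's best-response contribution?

30

Others' total = 40. Contributing 30 brings total to 70 ≥ 60: gain V − κ_1 = 45.
Best response: 30.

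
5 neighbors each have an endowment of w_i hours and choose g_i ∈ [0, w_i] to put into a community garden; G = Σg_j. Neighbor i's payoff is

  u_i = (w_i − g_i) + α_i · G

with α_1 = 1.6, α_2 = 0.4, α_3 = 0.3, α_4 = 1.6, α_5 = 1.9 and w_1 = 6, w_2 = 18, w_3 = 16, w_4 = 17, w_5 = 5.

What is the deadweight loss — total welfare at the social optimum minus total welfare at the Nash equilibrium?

∂u_i/∂g_i = α_i − 1, so neighbor i contributes w_i if α_i > 1, else 0.
α_i > 1 for i ∈ {1, 4, 5}; NE contributions (6, 0, 0, 17, 5), G = 28.
W^NE = Σw_i − G^NE + (Σα_i)·G^NE = 62 + 4.8·28 = 196.4.
Planner: ∂(Σu_j)/∂g_i = Σα_j − 1 = 4.8 > 0, so everyone contributes w_i; G^SO = 62, W^SO = 62 + 4.8·62 = 359.6.
Deadweight loss = 163.2.

163.2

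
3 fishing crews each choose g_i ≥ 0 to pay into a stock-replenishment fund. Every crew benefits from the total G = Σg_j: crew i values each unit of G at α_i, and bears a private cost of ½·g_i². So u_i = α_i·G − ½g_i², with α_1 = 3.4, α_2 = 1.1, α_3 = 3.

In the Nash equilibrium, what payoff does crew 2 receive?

Crew i's FOC: ∂u_i/∂g_i = α_i − g_i = 0, so g_i* = α_i.
NE contributions = (3.4, 1.1, 3); G = 7.5.
u_2 = α_2·G − ½·(g_2)² = 1.1·7.5 − ½·1.1² = 7.645.

7.645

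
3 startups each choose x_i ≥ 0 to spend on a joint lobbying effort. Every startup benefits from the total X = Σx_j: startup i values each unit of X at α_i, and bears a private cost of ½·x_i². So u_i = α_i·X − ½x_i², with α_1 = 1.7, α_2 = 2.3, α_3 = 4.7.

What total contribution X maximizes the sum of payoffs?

Planner FOC: ∂(Σu_j)/∂x_i = (Σα_j) − x_i = 0, so x_i^SO = Σα_j = 8.7 for every i; X^SO = 26.1.

26.1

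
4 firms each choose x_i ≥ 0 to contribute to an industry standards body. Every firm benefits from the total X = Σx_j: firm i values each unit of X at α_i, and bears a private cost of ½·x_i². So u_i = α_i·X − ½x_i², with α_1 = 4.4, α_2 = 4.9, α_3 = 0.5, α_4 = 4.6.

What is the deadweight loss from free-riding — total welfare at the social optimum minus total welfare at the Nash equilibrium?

Firm i's FOC: ∂u_i/∂x_i = α_i − x_i = 0, so x_i* = α_i.
NE contributions = (4.4, 4.9, 0.5, 4.6); X = 14.4.
W^NE = (Σα)·X − ½Σα_i² = 14.4² − ½·64.78 = 174.97.
Planner sets x_i = Σα_j = 14.4 for every i, so X^SO = 4·14.4 = 57.6.
W^SO = (Σα)·X^SO − ½·4·(Σα)² = (4/2)·14.4² = 414.72.
Deadweight loss = W^SO − W^NE = 239.75.

239.75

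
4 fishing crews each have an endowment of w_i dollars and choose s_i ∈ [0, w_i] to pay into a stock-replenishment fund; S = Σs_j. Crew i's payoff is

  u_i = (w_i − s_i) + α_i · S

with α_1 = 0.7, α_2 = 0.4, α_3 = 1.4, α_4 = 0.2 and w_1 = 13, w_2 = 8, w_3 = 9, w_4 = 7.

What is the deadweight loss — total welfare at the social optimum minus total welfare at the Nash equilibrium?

47.6

∂u_i/∂s_i = α_i − 1, so crew i contributes w_i if α_i > 1, else 0.
α_i > 1 for i ∈ {3}; NE contributions (0, 0, 9, 0), S = 9.
W^NE = Σw_i − S^NE + (Σα_i)·S^NE = 37 + 1.7·9 = 52.3.
Planner: ∂(Σu_j)/∂s_i = Σα_j − 1 = 1.7 > 0, so everyone contributes w_i; S^SO = 37, W^SO = 37 + 1.7·37 = 99.9.
Deadweight loss = 47.6.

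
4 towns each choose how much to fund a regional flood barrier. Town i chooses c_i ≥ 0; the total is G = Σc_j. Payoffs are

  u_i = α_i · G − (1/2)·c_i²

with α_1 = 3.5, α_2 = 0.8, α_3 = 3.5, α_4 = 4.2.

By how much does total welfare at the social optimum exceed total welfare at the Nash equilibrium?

165.39

Town i's FOC: ∂u_i/∂c_i = α_i − c_i = 0, so c_i* = α_i.
NE contributions = (3.5, 0.8, 3.5, 4.2); G = 12.
W^NE = (Σα)·G − ½Σα_i² = 12² − ½·42.78 = 122.61.
Planner sets c_i = Σα_j = 12 for every i, so G^SO = 4·12 = 48.
W^SO = (Σα)·G^SO − ½·4·(Σα)² = (4/2)·12² = 288.
Deadweight loss = W^SO − W^NE = 165.39.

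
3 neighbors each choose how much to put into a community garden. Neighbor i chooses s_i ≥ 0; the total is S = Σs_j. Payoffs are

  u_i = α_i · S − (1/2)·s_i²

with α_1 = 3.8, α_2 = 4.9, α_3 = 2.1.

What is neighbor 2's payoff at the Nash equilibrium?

40.915

Neighbor i's FOC: ∂u_i/∂s_i = α_i − s_i = 0, so s_i* = α_i.
NE contributions = (3.8, 4.9, 2.1); S = 10.8.
u_2 = α_2·S − ½·(s_2)² = 4.9·10.8 − ½·4.9² = 40.915.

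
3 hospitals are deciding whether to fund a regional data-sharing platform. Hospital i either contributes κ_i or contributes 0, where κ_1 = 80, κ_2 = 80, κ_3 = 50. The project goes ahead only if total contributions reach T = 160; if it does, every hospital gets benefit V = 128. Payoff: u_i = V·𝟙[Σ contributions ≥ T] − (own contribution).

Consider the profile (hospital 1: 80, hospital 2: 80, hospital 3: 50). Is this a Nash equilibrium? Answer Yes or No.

Total = 210 ≥ 160: provided.
Hospital 1 (pledges 80, payoff 48): dropping to 0 → total 130, payoff 0. No gain.
Hospital 2 (pledges 80, payoff 48): dropping to 0 → total 130, payoff 0. No gain.
Hospital 3 (pledges 50, payoff 78): dropping to 0 → total 160, payoff 128. Profitable deviation.

No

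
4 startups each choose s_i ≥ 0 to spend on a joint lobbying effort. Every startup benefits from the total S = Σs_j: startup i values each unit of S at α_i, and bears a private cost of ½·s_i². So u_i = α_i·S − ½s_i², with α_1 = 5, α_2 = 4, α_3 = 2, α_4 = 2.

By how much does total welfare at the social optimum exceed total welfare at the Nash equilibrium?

193.5

Startup i's FOC: ∂u_i/∂s_i = α_i − s_i = 0, so s_i* = α_i.
NE contributions = (5, 4, 2, 2); S = 13.
W^NE = (Σα)·S − ½Σα_i² = 13² − ½·49 = 144.5.
Planner sets s_i = Σα_j = 13 for every i, so S^SO = 4·13 = 52.
W^SO = (Σα)·S^SO − ½·4·(Σα)² = (4/2)·13² = 338.
Deadweight loss = W^SO − W^NE = 193.5.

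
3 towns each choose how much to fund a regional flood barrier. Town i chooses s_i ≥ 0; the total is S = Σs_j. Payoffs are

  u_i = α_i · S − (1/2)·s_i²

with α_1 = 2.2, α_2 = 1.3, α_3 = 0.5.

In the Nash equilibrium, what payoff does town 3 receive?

1.875

Town i's FOC: ∂u_i/∂s_i = α_i − s_i = 0, so s_i* = α_i.
NE contributions = (2.2, 1.3, 0.5); S = 4.
u_3 = α_3·S − ½·(s_3)² = 0.5·4 − ½·0.5² = 1.875.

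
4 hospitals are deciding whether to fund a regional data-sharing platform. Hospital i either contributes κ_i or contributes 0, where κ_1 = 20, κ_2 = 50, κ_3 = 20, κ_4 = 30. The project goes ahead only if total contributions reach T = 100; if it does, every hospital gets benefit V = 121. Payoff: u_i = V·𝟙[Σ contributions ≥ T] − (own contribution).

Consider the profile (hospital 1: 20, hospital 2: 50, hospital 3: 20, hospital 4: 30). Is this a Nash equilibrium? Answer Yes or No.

No

Total = 120 ≥ 100: provided.
Hospital 1 (pledges 20, payoff 101): dropping to 0 → total 100, payoff 121. Profitable deviation.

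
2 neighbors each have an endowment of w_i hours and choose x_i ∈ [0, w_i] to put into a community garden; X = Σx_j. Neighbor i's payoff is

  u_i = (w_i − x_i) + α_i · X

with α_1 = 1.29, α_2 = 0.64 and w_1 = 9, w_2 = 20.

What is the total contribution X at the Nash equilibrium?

∂u_i/∂x_i = α_i − 1, so neighbor i contributes w_i if α_i > 1, else 0.
α_i > 1 for i ∈ {1}; NE contributions (9, 0), X = 9.

9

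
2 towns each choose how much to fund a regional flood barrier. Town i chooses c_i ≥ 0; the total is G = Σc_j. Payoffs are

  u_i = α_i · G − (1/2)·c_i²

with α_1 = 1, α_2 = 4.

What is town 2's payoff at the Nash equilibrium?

12

Town i's FOC: ∂u_i/∂c_i = α_i − c_i = 0, so c_i* = α_i.
NE contributions = (1, 4); G = 5.
u_2 = α_2·G − ½·(c_2)² = 4·5 − ½·4² = 12.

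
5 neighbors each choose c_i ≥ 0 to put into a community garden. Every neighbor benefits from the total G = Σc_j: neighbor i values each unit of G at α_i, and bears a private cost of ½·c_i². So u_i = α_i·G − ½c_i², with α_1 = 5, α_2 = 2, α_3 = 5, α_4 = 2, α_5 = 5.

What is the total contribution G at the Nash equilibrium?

19

Neighbor i's FOC: ∂u_i/∂c_i = α_i − c_i = 0, so c_i* = α_i.
NE contributions = (5, 2, 5, 2, 5); G = 19.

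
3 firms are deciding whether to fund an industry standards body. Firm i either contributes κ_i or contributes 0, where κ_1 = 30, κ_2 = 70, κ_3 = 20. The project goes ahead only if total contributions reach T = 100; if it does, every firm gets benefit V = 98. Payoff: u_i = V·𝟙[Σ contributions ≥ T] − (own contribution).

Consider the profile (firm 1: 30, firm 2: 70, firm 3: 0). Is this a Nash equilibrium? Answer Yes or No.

Yes

Total = 100 ≥ 100: provided.
Firm 1 (pledges 30, payoff 68): dropping to 0 → total 70, payoff 0. No gain.
Firm 2 (pledges 70, payoff 28): dropping to 0 → total 30, payoff 0. No gain.
Firm 3 (pledges 0, payoff 98): pledging 20 → total 120, payoff 78. No gain.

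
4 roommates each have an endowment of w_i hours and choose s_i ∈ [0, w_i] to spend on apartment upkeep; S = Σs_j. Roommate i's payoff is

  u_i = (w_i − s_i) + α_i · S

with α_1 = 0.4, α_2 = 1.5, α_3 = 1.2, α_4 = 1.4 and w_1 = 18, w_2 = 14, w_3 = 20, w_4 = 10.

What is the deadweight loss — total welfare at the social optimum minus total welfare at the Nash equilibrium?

∂u_i/∂s_i = α_i − 1, so roommate i contributes w_i if α_i > 1, else 0.
α_i > 1 for i ∈ {2, 3, 4}; NE contributions (0, 14, 20, 10), S = 44.
W^NE = Σw_i − S^NE + (Σα_i)·S^NE = 62 + 3.5·44 = 216.
Planner: ∂(Σu_j)/∂s_i = Σα_j − 1 = 3.5 > 0, so everyone contributes w_i; S^SO = 62, W^SO = 62 + 3.5·62 = 279.
Deadweight loss = 63.

63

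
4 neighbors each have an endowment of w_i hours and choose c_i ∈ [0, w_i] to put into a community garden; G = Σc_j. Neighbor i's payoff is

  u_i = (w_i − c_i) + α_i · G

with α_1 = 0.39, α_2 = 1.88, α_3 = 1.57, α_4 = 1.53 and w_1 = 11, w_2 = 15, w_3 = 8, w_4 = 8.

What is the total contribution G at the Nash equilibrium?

31

∂u_i/∂c_i = α_i − 1, so neighbor i contributes w_i if α_i > 1, else 0.
α_i > 1 for i ∈ {2, 3, 4}; NE contributions (0, 15, 8, 8), G = 31.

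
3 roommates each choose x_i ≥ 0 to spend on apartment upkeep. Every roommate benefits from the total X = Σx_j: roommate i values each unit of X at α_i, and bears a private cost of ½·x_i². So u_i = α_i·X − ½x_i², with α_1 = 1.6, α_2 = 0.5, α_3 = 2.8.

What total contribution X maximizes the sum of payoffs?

Planner FOC: ∂(Σu_j)/∂x_i = (Σα_j) − x_i = 0, so x_i^SO = Σα_j = 4.9 for every i; X^SO = 14.7.

14.7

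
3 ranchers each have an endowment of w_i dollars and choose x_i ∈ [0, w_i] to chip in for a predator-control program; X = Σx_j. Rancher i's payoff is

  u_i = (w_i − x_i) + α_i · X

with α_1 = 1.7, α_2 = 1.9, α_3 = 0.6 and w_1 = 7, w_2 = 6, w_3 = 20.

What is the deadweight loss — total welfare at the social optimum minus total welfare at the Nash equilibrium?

∂u_i/∂x_i = α_i − 1, so rancher i contributes w_i if α_i > 1, else 0.
α_i > 1 for i ∈ {1, 2}; NE contributions (7, 6, 0), X = 13.
W^NE = Σw_i − X^NE + (Σα_i)·X^NE = 33 + 3.2·13 = 74.6.
Planner: ∂(Σu_j)/∂x_i = Σα_j − 1 = 3.2 > 0, so everyone contributes w_i; X^SO = 33, W^SO = 33 + 3.2·33 = 138.6.
Deadweight loss = 64.

64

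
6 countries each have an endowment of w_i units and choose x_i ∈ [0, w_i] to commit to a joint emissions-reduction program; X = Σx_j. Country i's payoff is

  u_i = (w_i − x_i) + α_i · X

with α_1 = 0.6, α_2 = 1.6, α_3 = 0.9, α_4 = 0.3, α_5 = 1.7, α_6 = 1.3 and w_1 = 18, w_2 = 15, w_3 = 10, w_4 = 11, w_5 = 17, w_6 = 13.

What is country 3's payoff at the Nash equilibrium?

50.5

∂u_i/∂x_i = α_i − 1, so country i contributes w_i if α_i > 1, else 0.
α_i > 1 for i ∈ {2, 5, 6}; NE contributions (0, 15, 0, 0, 17, 13), X = 45.
u_3 = (10 − 0) + 0.9·45 = 50.5.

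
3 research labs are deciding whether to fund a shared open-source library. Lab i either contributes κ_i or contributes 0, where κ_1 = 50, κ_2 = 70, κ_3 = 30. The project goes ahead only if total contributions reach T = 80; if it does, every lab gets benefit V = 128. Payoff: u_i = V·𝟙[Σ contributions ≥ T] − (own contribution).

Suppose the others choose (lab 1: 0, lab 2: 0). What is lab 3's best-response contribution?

Others' total = 0. Even contributing 30 gives 30 < 80: no benefit either way.
Best response: 0.

0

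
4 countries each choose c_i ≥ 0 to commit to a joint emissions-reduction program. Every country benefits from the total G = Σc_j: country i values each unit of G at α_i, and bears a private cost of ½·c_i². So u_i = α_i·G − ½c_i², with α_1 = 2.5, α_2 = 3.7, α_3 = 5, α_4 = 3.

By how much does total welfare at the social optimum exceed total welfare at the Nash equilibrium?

Country i's FOC: ∂u_i/∂c_i = α_i − c_i = 0, so c_i* = α_i.
NE contributions = (2.5, 3.7, 5, 3); G = 14.2.
W^NE = (Σα)·G − ½Σα_i² = 14.2² − ½·53.94 = 174.67.
Planner sets c_i = Σα_j = 14.2 for every i, so G^SO = 4·14.2 = 56.8.
W^SO = (Σα)·G^SO − ½·4·(Σα)² = (4/2)·14.2² = 403.28.
Deadweight loss = W^SO − W^NE = 228.61.

228.61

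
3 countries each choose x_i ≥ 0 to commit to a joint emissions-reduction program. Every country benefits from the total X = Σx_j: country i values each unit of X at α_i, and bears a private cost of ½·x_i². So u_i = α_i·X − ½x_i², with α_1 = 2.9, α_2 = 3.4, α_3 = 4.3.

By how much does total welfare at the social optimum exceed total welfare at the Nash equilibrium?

Country i's FOC: ∂u_i/∂x_i = α_i − x_i = 0, so x_i* = α_i.
NE contributions = (2.9, 3.4, 4.3); X = 10.6.
W^NE = (Σα)·X − ½Σα_i² = 10.6² − ½·38.46 = 93.13.
Planner sets x_i = Σα_j = 10.6 for every i, so X^SO = 3·10.6 = 31.8.
W^SO = (Σα)·X^SO − ½·3·(Σα)² = (3/2)·10.6² = 168.54.
Deadweight loss = W^SO − W^NE = 75.41.

75.41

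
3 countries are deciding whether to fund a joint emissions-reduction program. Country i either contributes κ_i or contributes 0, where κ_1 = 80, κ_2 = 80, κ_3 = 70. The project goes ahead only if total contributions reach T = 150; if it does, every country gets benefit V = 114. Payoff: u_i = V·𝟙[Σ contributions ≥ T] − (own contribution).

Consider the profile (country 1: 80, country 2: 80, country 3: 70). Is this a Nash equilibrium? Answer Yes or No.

No

Total = 230 ≥ 150: provided.
Country 1 (pledges 80, payoff 34): dropping to 0 → total 150, payoff 114. Profitable deviation.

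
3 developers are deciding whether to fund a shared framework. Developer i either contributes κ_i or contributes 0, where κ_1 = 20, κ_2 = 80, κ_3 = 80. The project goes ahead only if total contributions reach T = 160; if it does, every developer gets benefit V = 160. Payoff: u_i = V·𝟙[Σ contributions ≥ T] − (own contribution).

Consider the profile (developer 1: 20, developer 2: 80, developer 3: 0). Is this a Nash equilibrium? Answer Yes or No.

No

Total = 100 < 160: not provided.
Developer 1 (pledges 20, payoff -20): dropping to 0 → total 80, payoff 0. Profitable deviation.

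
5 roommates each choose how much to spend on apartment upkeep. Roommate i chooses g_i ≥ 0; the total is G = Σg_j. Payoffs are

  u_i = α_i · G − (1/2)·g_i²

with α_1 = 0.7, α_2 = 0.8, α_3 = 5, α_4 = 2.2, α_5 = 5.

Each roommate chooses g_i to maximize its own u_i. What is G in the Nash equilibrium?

Roommate i's FOC: ∂u_i/∂g_i = α_i − g_i = 0, so g_i* = α_i.
NE contributions = (0.7, 0.8, 5, 2.2, 5); G = 13.7.

13.7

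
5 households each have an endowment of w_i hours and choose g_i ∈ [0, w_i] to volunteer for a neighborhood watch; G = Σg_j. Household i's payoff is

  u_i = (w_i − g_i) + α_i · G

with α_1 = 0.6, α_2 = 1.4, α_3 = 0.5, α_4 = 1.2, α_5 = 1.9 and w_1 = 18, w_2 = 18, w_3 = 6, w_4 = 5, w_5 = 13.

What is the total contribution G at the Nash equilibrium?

∂u_i/∂g_i = α_i − 1, so household i contributes w_i if α_i > 1, else 0.
α_i > 1 for i ∈ {2, 4, 5}; NE contributions (0, 18, 0, 5, 13), G = 36.

36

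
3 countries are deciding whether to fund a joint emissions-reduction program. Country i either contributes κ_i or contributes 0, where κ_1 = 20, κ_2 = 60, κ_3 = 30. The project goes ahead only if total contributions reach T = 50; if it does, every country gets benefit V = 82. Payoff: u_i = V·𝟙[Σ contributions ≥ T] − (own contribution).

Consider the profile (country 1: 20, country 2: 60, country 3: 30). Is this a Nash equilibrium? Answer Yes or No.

No

Total = 110 ≥ 50: provided.
Country 1 (pledges 20, payoff 62): dropping to 0 → total 90, payoff 82. Profitable deviation.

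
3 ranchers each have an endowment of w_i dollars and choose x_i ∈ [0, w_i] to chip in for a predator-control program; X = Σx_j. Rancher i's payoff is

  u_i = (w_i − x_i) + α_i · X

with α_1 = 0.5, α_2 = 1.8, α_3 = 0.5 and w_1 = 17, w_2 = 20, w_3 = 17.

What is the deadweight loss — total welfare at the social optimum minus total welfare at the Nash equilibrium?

∂u_i/∂x_i = α_i − 1, so rancher i contributes w_i if α_i > 1, else 0.
α_i > 1 for i ∈ {2}; NE contributions (0, 20, 0), X = 20.
W^NE = Σw_i − X^NE + (Σα_i)·X^NE = 54 + 1.8·20 = 90.
Planner: ∂(Σu_j)/∂x_i = Σα_j − 1 = 1.8 > 0, so everyone contributes w_i; X^SO = 54, W^SO = 54 + 1.8·54 = 151.2.
Deadweight loss = 61.2.

61.2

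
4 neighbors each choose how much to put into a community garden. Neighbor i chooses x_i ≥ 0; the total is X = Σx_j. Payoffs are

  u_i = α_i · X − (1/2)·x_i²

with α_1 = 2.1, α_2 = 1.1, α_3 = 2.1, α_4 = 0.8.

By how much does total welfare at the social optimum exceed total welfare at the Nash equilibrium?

42.545

Neighbor i's FOC: ∂u_i/∂x_i = α_i − x_i = 0, so x_i* = α_i.
NE contributions = (2.1, 1.1, 2.1, 0.8); X = 6.1.
W^NE = (Σα)·X − ½Σα_i² = 6.1² − ½·10.67 = 31.875.
Planner sets x_i = Σα_j = 6.1 for every i, so X^SO = 4·6.1 = 24.4.
W^SO = (Σα)·X^SO − ½·4·(Σα)² = (4/2)·6.1² = 74.42.
Deadweight loss = W^SO − W^NE = 42.545.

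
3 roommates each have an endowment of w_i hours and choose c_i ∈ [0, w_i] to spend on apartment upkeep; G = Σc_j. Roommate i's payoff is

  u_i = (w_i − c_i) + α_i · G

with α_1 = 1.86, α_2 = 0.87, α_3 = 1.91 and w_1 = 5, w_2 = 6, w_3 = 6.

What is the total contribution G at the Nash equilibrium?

∂u_i/∂c_i = α_i − 1, so roommate i contributes w_i if α_i > 1, else 0.
α_i > 1 for i ∈ {1, 3}; NE contributions (5, 0, 6), G = 11.

11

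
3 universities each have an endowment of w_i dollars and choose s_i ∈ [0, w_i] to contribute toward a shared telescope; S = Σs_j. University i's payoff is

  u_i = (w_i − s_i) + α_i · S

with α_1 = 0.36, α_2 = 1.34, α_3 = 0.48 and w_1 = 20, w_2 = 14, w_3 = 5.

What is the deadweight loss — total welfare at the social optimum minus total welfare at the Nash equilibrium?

∂u_i/∂s_i = α_i − 1, so university i contributes w_i if α_i > 1, else 0.
α_i > 1 for i ∈ {2}; NE contributions (0, 14, 0), S = 14.
W^NE = Σw_i − S^NE + (Σα_i)·S^NE = 39 + 1.18·14 = 55.52.
Planner: ∂(Σu_j)/∂s_i = Σα_j − 1 = 1.18 > 0, so everyone contributes w_i; S^SO = 39, W^SO = 39 + 1.18·39 = 85.02.
Deadweight loss = 29.5.

29.5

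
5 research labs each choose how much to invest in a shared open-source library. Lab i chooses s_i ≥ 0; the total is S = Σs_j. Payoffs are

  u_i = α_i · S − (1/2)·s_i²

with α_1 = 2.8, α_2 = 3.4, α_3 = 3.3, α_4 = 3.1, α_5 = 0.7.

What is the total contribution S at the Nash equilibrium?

13.3

Lab i's FOC: ∂u_i/∂s_i = α_i − s_i = 0, so s_i* = α_i.
NE contributions = (2.8, 3.4, 3.3, 3.1, 0.7); S = 13.3.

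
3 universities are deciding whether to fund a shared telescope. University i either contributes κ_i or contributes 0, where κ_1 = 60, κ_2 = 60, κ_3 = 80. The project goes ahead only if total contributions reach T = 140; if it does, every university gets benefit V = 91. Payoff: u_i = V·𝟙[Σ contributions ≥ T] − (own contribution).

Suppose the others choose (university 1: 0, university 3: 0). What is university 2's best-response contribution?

0

Others' total = 0. Even contributing 60 gives 60 < 140: no benefit either way.
Best response: 0.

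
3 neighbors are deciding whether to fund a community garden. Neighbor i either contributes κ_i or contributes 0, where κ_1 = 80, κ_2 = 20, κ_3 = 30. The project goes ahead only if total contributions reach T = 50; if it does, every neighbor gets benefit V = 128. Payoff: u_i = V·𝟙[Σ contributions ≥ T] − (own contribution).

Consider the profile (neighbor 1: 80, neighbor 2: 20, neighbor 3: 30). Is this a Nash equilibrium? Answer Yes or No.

No

Total = 130 ≥ 50: provided.
Neighbor 1 (pledges 80, payoff 48): dropping to 0 → total 50, payoff 128. Profitable deviation.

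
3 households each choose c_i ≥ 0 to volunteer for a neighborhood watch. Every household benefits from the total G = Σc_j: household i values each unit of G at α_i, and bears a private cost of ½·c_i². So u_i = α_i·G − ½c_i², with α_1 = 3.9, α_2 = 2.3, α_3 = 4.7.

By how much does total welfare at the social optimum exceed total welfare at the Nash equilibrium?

Household i's FOC: ∂u_i/∂c_i = α_i − c_i = 0, so c_i* = α_i.
NE contributions = (3.9, 2.3, 4.7); G = 10.9.
W^NE = (Σα)·G − ½Σα_i² = 10.9² − ½·42.59 = 97.515.
Planner sets c_i = Σα_j = 10.9 for every i, so G^SO = 3·10.9 = 32.7.
W^SO = (Σα)·G^SO − ½·3·(Σα)² = (3/2)·10.9² = 178.215.
Deadweight loss = W^SO − W^NE = 80.7.

80.7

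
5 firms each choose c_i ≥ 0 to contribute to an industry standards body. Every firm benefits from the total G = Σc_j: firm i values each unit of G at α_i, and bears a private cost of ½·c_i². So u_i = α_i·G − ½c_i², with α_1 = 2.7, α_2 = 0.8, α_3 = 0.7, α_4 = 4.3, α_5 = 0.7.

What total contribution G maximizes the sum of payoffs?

46

Planner FOC: ∂(Σu_j)/∂c_i = (Σα_j) − c_i = 0, so c_i^SO = Σα_j = 9.2 for every i; G^SO = 46.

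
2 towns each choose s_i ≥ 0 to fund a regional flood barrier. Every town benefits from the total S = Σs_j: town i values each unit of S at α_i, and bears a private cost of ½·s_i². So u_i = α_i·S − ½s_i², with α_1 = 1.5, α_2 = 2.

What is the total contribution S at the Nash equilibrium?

Town i's FOC: ∂u_i/∂s_i = α_i − s_i = 0, so s_i* = α_i.
NE contributions = (1.5, 2); S = 3.5.

3.5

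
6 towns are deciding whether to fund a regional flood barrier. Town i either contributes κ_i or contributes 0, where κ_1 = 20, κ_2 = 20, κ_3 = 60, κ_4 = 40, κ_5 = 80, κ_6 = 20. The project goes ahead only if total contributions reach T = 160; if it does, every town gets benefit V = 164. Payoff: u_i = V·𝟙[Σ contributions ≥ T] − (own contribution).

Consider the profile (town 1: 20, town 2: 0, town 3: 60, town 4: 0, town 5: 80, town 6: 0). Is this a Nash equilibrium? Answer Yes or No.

Yes

Total = 160 ≥ 160: provided.
Town 1 (pledges 20, payoff 144): dropping to 0 → total 140, payoff 0. No gain.
Town 2 (pledges 0, payoff 164): pledging 20 → total 180, payoff 144. No gain.
Town 3 (pledges 60, payoff 104): dropping to 0 → total 100, payoff 0. No gain.
Town 4 (pledges 0, payoff 164): pledging 40 → total 200, payoff 124. No gain.
Town 5 (pledges 80, payoff 84): dropping to 0 → total 80, payoff 0. No gain.
Town 6 (pledges 0, payoff 164): pledging 20 → total 180, payoff 144. No gain.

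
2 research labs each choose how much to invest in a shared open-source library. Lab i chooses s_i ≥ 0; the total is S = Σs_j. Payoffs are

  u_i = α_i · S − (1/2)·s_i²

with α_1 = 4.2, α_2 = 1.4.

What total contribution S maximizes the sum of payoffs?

11.2

Planner FOC: ∂(Σu_j)/∂s_i = (Σα_j) − s_i = 0, so s_i^SO = Σα_j = 5.6 for every i; S^SO = 11.2.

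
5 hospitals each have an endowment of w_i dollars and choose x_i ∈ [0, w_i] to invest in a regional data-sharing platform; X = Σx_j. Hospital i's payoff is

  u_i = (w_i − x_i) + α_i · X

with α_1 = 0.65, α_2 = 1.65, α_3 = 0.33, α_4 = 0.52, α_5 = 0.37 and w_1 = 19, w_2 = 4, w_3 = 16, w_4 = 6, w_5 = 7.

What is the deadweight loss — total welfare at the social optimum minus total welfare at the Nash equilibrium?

120.96

∂u_i/∂x_i = α_i − 1, so hospital i contributes w_i if α_i > 1, else 0.
α_i > 1 for i ∈ {2}; NE contributions (0, 4, 0, 0, 0), X = 4.
W^NE = Σw_i − X^NE + (Σα_i)·X^NE = 52 + 2.52·4 = 62.08.
Planner: ∂(Σu_j)/∂x_i = Σα_j − 1 = 2.52 > 0, so everyone contributes w_i; X^SO = 52, W^SO = 52 + 2.52·52 = 183.04.
Deadweight loss = 120.96.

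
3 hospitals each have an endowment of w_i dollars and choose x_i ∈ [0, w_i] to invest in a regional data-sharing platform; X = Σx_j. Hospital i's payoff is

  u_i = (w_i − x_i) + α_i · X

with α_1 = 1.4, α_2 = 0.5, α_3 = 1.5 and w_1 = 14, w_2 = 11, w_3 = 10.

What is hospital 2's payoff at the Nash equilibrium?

∂u_i/∂x_i = α_i − 1, so hospital i contributes w_i if α_i > 1, else 0.
α_i > 1 for i ∈ {1, 3}; NE contributions (14, 0, 10), X = 24.
u_2 = (11 − 0) + 0.5·24 = 23.

23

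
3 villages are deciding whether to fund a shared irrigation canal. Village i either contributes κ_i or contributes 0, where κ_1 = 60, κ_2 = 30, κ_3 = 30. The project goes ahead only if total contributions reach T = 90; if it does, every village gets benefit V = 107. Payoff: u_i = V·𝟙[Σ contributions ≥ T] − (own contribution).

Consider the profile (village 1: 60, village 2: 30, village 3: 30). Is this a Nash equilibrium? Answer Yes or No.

Total = 120 ≥ 90: provided.
Village 1 (pledges 60, payoff 47): dropping to 0 → total 60, payoff 0. No gain.
Village 2 (pledges 30, payoff 77): dropping to 0 → total 90, payoff 107. Profitable deviation.

No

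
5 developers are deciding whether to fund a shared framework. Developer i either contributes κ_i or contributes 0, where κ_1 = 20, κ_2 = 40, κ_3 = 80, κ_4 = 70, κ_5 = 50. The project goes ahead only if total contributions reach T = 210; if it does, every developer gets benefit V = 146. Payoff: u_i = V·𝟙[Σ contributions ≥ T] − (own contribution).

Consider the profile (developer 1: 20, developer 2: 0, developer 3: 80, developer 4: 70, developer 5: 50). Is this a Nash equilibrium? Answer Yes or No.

Total = 220 ≥ 210: provided.
Developer 1 (pledges 20, payoff 126): dropping to 0 → total 200, payoff 0. No gain.
Developer 2 (pledges 0, payoff 146): pledging 40 → total 260, payoff 106. No gain.
Developer 3 (pledges 80, payoff 66): dropping to 0 → total 140, payoff 0. No gain.
Developer 4 (pledges 70, payoff 76): dropping to 0 → total 150, payoff 0. No gain.
Developer 5 (pledges 50, payoff 96): dropping to 0 → total 170, payoff 0. No gain.

Yes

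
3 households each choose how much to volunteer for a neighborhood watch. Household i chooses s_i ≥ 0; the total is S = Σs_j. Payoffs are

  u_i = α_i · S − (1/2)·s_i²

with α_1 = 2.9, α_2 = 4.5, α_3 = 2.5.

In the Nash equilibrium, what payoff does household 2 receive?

34.425

Household i's FOC: ∂u_i/∂s_i = α_i − s_i = 0, so s_i* = α_i.
NE contributions = (2.9, 4.5, 2.5); S = 9.9.
u_2 = α_2·S − ½·(s_2)² = 4.5·9.9 − ½·4.5² = 34.425.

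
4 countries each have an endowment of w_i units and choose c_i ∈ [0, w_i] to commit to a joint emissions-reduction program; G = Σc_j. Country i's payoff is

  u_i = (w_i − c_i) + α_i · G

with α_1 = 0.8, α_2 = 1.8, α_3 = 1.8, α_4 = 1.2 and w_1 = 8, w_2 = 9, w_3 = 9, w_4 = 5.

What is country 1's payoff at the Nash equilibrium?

26.4

∂u_i/∂c_i = α_i − 1, so country i contributes w_i if α_i > 1, else 0.
α_i > 1 for i ∈ {2, 3, 4}; NE contributions (0, 9, 9, 5), G = 23.
u_1 = (8 − 0) + 0.8·23 = 26.4.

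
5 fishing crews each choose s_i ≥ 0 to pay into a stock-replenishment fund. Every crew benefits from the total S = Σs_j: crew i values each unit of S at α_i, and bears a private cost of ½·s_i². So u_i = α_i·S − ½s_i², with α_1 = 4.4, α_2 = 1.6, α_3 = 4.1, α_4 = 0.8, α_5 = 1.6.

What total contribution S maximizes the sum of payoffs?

62.5

Planner FOC: ∂(Σu_j)/∂s_i = (Σα_j) − s_i = 0, so s_i^SO = Σα_j = 12.5 for every i; S^SO = 62.5.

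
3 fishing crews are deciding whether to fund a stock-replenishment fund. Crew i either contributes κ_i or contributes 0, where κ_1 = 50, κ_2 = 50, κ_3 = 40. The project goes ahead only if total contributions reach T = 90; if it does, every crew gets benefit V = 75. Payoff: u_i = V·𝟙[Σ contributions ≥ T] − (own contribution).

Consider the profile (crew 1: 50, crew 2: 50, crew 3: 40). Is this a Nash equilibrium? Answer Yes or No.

Total = 140 ≥ 90: provided.
Crew 1 (pledges 50, payoff 25): dropping to 0 → total 90, payoff 75. Profitable deviation.

No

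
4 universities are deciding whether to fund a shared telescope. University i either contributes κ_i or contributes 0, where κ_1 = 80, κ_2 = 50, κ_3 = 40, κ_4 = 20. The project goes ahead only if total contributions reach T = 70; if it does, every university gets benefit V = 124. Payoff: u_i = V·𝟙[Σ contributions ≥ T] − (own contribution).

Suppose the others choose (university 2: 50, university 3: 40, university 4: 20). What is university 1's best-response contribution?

0

Others' total = 110 ≥ 70; contributing adds cost 80 for no extra benefit.
Best response: 0.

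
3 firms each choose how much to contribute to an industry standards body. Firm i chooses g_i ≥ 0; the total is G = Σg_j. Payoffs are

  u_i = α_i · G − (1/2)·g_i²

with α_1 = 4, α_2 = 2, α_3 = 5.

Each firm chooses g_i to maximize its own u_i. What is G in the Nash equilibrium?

Firm i's FOC: ∂u_i/∂g_i = α_i − g_i = 0, so g_i* = α_i.
NE contributions = (4, 2, 5); G = 11.

11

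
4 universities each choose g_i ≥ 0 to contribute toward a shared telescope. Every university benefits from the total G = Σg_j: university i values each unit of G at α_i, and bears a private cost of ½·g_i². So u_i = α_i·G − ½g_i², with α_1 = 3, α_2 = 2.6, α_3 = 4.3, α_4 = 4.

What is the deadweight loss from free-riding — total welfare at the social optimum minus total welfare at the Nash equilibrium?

University i's FOC: ∂u_i/∂g_i = α_i − g_i = 0, so g_i* = α_i.
NE contributions = (3, 2.6, 4.3, 4); G = 13.9.
W^NE = (Σα)·G − ½Σα_i² = 13.9² − ½·50.25 = 168.085.
Planner sets g_i = Σα_j = 13.9 for every i, so G^SO = 4·13.9 = 55.6.
W^SO = (Σα)·G^SO − ½·4·(Σα)² = (4/2)·13.9² = 386.42.
Deadweight loss = W^SO − W^NE = 218.335.

218.335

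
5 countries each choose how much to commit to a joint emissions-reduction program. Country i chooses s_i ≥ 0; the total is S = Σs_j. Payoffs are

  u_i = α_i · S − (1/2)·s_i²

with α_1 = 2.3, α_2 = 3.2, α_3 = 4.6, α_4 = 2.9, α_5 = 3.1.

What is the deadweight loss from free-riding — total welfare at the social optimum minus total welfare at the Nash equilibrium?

416.17

Country i's FOC: ∂u_i/∂s_i = α_i − s_i = 0, so s_i* = α_i.
NE contributions = (2.3, 3.2, 4.6, 2.9, 3.1); S = 16.1.
W^NE = (Σα)·S − ½Σα_i² = 16.1² − ½·54.71 = 231.855.
Planner sets s_i = Σα_j = 16.1 for every i, so S^SO = 5·16.1 = 80.5.
W^SO = (Σα)·S^SO − ½·5·(Σα)² = (5/2)·16.1² = 648.025.
Deadweight loss = W^SO − W^NE = 416.17.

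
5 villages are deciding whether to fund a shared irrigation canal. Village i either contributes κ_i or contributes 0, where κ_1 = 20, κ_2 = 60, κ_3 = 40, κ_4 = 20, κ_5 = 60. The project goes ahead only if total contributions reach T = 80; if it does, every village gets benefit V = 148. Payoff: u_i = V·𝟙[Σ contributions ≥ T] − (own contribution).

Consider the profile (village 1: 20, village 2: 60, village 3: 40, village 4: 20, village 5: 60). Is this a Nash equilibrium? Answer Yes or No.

Total = 200 ≥ 80: provided.
Village 1 (pledges 20, payoff 128): dropping to 0 → total 180, payoff 148. Profitable deviation.

No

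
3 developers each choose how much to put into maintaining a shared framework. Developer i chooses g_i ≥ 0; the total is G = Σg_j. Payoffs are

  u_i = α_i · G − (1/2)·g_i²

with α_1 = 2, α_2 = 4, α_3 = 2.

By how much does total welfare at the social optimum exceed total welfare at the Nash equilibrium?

44

Developer i's FOC: ∂u_i/∂g_i = α_i − g_i = 0, so g_i* = α_i.
NE contributions = (2, 4, 2); G = 8.
W^NE = (Σα)·G − ½Σα_i² = 8² − ½·24 = 52.
Planner sets g_i = Σα_j = 8 for every i, so G^SO = 3·8 = 24.
W^SO = (Σα)·G^SO − ½·3·(Σα)² = (3/2)·8² = 96.
Deadweight loss = W^SO − W^NE = 44.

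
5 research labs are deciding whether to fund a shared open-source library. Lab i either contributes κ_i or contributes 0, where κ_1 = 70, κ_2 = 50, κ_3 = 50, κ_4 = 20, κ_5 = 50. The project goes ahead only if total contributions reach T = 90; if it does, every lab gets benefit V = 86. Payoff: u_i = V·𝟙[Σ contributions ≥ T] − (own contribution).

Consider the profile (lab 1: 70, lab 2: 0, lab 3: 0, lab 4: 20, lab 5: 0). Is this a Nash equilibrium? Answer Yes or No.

Total = 90 ≥ 90: provided.
Lab 1 (pledges 70, payoff 16): dropping to 0 → total 20, payoff 0. No gain.
Lab 2 (pledges 0, payoff 86): pledging 50 → total 140, payoff 36. No gain.
Lab 3 (pledges 0, payoff 86): pledging 50 → total 140, payoff 36. No gain.
Lab 4 (pledges 20, payoff 66): dropping to 0 → total 70, payoff 0. No gain.
Lab 5 (pledges 0, payoff 86): pledging 50 → total 140, payoff 36. No gain.

Yes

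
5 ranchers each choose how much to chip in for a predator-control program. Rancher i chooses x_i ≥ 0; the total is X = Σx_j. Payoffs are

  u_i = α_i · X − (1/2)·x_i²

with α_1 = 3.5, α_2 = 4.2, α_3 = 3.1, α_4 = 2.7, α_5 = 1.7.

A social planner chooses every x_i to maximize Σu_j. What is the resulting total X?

76

Planner FOC: ∂(Σu_j)/∂x_i = (Σα_j) − x_i = 0, so x_i^SO = Σα_j = 15.2 for every i; X^SO = 76.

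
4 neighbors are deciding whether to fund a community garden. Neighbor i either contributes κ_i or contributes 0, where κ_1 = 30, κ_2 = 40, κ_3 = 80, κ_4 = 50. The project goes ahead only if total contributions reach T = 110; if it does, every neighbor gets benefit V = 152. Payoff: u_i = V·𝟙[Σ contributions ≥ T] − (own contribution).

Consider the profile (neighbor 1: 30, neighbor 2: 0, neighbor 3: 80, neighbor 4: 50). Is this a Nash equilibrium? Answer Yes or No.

Total = 160 ≥ 110: provided.
Neighbor 1 (pledges 30, payoff 122): dropping to 0 → total 130, payoff 152. Profitable deviation.

No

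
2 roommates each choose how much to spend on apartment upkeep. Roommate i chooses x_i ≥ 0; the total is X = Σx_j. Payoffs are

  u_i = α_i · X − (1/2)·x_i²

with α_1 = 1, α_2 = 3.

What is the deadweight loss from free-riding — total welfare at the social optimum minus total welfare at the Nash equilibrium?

5

Roommate i's FOC: ∂u_i/∂x_i = α_i − x_i = 0, so x_i* = α_i.
NE contributions = (1, 3); X = 4.
W^NE = (Σα)·X − ½Σα_i² = 4² − ½·10 = 11.
Planner sets x_i = Σα_j = 4 for every i, so X^SO = 2·4 = 8.
W^SO = (Σα)·X^SO − ½·2·(Σα)² = (2/2)·4² = 16.
Deadweight loss = W^SO − W^NE = 5.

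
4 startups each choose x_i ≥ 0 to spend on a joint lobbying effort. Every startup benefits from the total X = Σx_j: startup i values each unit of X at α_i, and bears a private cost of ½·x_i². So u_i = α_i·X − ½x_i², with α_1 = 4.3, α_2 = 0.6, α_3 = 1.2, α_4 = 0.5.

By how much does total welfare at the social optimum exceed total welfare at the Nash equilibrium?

53.83

Startup i's FOC: ∂u_i/∂x_i = α_i − x_i = 0, so x_i* = α_i.
NE contributions = (4.3, 0.6, 1.2, 0.5); X = 6.6.
W^NE = (Σα)·X − ½Σα_i² = 6.6² − ½·20.54 = 33.29.
Planner sets x_i = Σα_j = 6.6 for every i, so X^SO = 4·6.6 = 26.4.
W^SO = (Σα)·X^SO − ½·4·(Σα)² = (4/2)·6.6² = 87.12.
Deadweight loss = W^SO − W^NE = 53.83.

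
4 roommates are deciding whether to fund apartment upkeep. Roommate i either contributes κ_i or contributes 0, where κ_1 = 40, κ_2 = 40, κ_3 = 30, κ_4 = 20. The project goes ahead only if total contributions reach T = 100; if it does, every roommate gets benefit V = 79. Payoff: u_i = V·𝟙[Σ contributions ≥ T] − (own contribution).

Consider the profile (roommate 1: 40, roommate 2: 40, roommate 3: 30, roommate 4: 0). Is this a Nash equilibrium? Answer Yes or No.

Total = 110 ≥ 100: provided.
Roommate 1 (pledges 40, payoff 39): dropping to 0 → total 70, payoff 0. No gain.
Roommate 2 (pledges 40, payoff 39): dropping to 0 → total 70, payoff 0. No gain.
Roommate 3 (pledges 30, payoff 49): dropping to 0 → total 80, payoff 0. No gain.
Roommate 4 (pledges 0, payoff 79): pledging 20 → total 130, payoff 59. No gain.

Yes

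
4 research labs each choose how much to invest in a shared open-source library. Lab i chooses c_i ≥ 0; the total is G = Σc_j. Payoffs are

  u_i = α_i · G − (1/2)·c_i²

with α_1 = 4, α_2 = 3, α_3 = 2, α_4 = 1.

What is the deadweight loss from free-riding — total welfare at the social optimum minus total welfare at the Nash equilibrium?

115

Lab i's FOC: ∂u_i/∂c_i = α_i − c_i = 0, so c_i* = α_i.
NE contributions = (4, 3, 2, 1); G = 10.
W^NE = (Σα)·G − ½Σα_i² = 10² − ½·30 = 85.
Planner sets c_i = Σα_j = 10 for every i, so G^SO = 4·10 = 40.
W^SO = (Σα)·G^SO − ½·4·(Σα)² = (4/2)·10² = 200.
Deadweight loss = W^SO − W^NE = 115.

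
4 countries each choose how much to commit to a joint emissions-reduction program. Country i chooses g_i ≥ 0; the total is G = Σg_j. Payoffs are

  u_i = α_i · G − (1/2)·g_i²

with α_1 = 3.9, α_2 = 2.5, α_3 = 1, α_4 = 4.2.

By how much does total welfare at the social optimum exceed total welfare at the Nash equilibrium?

Country i's FOC: ∂u_i/∂g_i = α_i − g_i = 0, so g_i* = α_i.
NE contributions = (3.9, 2.5, 1, 4.2); G = 11.6.
W^NE = (Σα)·G − ½Σα_i² = 11.6² − ½·40.1 = 114.51.
Planner sets g_i = Σα_j = 11.6 for every i, so G^SO = 4·11.6 = 46.4.
W^SO = (Σα)·G^SO − ½·4·(Σα)² = (4/2)·11.6² = 269.12.
Deadweight loss = W^SO − W^NE = 154.61.

154.61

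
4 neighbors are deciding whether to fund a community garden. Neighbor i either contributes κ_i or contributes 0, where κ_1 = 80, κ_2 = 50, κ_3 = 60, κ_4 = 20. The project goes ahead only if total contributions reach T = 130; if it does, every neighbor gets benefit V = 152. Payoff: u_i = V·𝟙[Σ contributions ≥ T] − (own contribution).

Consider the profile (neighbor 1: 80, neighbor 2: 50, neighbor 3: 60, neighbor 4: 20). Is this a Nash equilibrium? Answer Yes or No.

Total = 210 ≥ 130: provided.
Neighbor 1 (pledges 80, payoff 72): dropping to 0 → total 130, payoff 152. Profitable deviation.

No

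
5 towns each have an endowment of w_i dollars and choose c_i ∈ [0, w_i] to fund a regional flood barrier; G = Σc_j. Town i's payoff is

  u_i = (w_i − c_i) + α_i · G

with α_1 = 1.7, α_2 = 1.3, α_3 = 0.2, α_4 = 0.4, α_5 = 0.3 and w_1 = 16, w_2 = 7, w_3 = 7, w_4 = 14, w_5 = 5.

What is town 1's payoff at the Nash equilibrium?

39.1

∂u_i/∂c_i = α_i − 1, so town i contributes w_i if α_i > 1, else 0.
α_i > 1 for i ∈ {1, 2}; NE contributions (16, 7, 0, 0, 0), G = 23.
u_1 = (16 − 16) + 1.7·23 = 39.1.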